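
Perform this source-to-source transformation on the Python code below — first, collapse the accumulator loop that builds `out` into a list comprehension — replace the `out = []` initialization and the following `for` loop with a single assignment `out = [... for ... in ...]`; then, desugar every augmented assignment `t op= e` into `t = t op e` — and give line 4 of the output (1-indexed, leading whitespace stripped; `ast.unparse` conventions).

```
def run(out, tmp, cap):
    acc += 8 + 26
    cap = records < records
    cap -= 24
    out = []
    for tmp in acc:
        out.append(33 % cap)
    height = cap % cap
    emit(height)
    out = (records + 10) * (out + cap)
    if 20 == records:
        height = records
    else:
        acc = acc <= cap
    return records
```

cap = cap - 24

Transformed code:
def run(out, tmp, cap):
    acc = acc + (8 + 26)
    cap = records < records
    cap = cap - 24
    out = [33 % cap for tmp in acc]
    height = cap % cap
    emit(height)
    out = (records + 10) * (out + cap)
    if 20 == records:
        height = records
    else:
        acc = acc <= cap
    return records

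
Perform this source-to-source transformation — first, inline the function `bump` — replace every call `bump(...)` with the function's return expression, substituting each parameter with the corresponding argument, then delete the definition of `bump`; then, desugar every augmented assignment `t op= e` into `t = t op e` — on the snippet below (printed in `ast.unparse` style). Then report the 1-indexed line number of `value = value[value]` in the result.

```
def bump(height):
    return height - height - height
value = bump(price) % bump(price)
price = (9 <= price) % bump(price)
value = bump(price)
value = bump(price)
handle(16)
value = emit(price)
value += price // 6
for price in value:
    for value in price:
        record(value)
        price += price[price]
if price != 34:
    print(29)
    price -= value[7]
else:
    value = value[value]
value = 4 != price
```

16

Transformed code:
value = (price - price - price) % (price - price - price)
price = (9 <= price) % (price - price - price)
value = price - price - price
value = price - price - price
handle(16)
value = emit(price)
value = value + price // 6
for price in value:
    for value in price:
        record(value)
        price = price + price[price]
if price != 34:
    print(29)
    price = price - value[7]
else:
    value = value[value]
value = 4 != price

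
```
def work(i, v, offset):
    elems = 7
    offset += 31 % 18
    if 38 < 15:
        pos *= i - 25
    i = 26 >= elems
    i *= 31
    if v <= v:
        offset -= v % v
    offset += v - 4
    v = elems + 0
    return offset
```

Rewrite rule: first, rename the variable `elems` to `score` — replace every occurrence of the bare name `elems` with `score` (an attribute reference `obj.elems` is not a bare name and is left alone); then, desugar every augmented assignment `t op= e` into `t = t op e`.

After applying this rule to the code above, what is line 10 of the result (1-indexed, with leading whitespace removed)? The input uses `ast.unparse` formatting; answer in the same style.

Transformed code:
def work(i, v, offset):
    score = 7
    offset = offset + 31 % 18
    if 38 < 15:
        pos = pos * (i - 25)
    i = 26 >= score
    i = i * 31
    if v <= v:
        offset = offset - v % v
    offset = offset + (v - 4)
    v = score + 0
    return offset

offset = offset + (v - 4)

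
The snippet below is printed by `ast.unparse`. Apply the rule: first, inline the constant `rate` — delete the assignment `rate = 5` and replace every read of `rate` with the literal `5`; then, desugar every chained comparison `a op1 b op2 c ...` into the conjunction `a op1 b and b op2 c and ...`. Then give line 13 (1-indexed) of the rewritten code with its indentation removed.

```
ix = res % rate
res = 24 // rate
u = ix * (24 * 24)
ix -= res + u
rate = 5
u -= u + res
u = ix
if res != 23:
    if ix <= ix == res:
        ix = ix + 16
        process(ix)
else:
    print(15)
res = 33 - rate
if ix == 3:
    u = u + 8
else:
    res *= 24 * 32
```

Transformed code:
ix = res % 5
res = 24 // 5
u = ix * (24 * 24)
ix -= res + u
u -= u + res
u = ix
if res != 23:
    if ix <= ix and ix == res:
        ix = ix + 16
        process(ix)
else:
    print(15)
res = 33 - 5
if ix == 3:
    u = u + 8
else:
    res *= 24 * 32

res = 33 - 5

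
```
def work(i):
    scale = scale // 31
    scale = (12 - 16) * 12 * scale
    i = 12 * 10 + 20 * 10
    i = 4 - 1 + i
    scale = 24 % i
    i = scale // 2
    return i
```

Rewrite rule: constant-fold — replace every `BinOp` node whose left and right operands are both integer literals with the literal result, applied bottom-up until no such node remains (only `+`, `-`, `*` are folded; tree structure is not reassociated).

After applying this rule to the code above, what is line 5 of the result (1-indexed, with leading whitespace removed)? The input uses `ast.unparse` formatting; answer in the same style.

i = 3 + i

Transformed code:
def work(i):
    scale = scale // 31
    scale = -48 * scale
    i = 320
    i = 3 + i
    scale = 24 % i
    i = scale // 2
    return i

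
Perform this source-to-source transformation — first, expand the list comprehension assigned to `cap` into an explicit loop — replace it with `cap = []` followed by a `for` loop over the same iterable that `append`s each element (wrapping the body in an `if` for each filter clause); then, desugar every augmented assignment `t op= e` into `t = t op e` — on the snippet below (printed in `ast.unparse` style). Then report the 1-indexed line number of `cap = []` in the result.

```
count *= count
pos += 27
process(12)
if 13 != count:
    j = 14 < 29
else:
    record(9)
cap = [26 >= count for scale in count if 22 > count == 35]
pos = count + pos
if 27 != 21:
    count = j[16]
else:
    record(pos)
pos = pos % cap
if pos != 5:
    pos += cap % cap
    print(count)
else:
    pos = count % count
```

8

Transformed code:
count = count * count
pos = pos + 27
process(12)
if 13 != count:
    j = 14 < 29
else:
    record(9)
cap = []
for scale in count:
    if 22 > count == 35:
        cap.append(26 >= count)
pos = count + pos
if 27 != 21:
    count = j[16]
else:
    record(pos)
pos = pos % cap
if pos != 5:
    pos = pos + cap % cap
    print(count)
else:
    pos = count % count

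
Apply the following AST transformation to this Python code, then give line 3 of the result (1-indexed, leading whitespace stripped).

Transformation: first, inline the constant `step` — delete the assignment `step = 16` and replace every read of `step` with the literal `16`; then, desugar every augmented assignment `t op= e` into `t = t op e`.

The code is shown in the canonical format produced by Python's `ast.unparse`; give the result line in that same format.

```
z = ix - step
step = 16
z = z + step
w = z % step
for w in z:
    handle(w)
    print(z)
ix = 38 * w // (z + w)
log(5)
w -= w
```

Transformed code:
z = ix - 16
z = z + 16
w = z % 16
for w in z:
    handle(w)
    print(z)
ix = 38 * w // (z + w)
log(5)
w = w - w

w = z % 16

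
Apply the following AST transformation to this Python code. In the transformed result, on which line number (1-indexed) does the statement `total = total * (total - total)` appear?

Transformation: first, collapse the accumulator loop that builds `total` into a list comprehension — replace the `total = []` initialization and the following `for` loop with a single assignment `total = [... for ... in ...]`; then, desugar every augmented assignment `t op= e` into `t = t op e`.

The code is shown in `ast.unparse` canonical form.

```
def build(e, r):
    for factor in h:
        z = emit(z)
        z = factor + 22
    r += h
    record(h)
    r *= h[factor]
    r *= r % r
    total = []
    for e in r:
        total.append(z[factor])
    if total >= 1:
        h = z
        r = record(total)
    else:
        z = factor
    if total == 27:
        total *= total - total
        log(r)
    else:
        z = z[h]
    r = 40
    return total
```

Transformed code:
def build(e, r):
    for factor in h:
        z = emit(z)
        z = factor + 22
    r = r + h
    record(h)
    r = r * h[factor]
    r = r * (r % r)
    total = [z[factor] for e in r]
    if total >= 1:
        h = z
        r = record(total)
    else:
        z = factor
    if total == 27:
        total = total * (total - total)
        log(r)
    else:
        z = z[h]
    r = 40
    return total

16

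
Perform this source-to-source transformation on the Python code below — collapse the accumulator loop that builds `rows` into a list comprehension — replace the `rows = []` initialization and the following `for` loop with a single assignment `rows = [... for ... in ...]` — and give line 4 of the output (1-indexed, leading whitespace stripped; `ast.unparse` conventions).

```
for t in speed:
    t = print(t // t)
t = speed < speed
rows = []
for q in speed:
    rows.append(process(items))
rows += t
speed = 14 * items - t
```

Transformed code:
for t in speed:
    t = print(t // t)
t = speed < speed
rows = [process(items) for q in speed]
rows += t
speed = 14 * items - t

rows = [process(items) for q in speed]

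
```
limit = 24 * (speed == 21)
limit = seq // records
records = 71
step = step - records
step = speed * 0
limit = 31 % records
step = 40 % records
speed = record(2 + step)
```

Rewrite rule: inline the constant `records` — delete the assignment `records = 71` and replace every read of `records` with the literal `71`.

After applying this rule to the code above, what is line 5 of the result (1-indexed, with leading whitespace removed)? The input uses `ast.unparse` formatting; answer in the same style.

limit = 31 % 71

Transformed code:
limit = 24 * (speed == 21)
limit = seq // 71
step = step - 71
step = speed * 0
limit = 31 % 71
step = 40 % 71
speed = record(2 + step)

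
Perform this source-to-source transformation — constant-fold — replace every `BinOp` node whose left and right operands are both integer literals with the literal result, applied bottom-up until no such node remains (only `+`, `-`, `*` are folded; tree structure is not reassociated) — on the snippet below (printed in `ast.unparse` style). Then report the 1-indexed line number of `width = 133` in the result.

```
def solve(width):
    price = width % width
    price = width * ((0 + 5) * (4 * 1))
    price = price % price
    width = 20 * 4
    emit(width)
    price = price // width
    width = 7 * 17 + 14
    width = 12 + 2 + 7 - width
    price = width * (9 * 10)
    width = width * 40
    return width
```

8

Transformed code:
def solve(width):
    price = width % width
    price = width * 20
    price = price % price
    width = 80
    emit(width)
    price = price // width
    width = 133
    width = 21 - width
    price = width * 90
    width = width * 40
    return width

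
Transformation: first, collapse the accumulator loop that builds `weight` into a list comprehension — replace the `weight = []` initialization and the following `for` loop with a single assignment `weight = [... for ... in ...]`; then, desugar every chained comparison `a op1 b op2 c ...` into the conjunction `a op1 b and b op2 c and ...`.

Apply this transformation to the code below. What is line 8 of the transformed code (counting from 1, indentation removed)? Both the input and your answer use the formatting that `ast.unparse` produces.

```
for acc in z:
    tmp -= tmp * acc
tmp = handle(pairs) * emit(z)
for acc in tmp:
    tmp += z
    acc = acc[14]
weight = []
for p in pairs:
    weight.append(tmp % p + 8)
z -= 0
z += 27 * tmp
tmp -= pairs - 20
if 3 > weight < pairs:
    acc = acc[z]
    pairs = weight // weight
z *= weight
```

z -= 0

Transformed code:
for acc in z:
    tmp -= tmp * acc
tmp = handle(pairs) * emit(z)
for acc in tmp:
    tmp += z
    acc = acc[14]
weight = [tmp % p + 8 for p in pairs]
z -= 0
z += 27 * tmp
tmp -= pairs - 20
if 3 > weight and weight < pairs:
    acc = acc[z]
    pairs = weight // weight
z *= weight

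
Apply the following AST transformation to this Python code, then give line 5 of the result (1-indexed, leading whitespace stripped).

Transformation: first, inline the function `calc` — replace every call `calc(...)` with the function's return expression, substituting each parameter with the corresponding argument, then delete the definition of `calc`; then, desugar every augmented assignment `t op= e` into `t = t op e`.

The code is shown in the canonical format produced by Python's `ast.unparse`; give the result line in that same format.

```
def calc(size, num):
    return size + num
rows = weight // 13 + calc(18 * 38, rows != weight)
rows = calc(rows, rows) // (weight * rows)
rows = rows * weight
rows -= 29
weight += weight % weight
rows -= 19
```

Transformed code:
rows = weight // 13 + (18 * 38 + (rows != weight))
rows = (rows + rows) // (weight * rows)
rows = rows * weight
rows = rows - 29
weight = weight + weight % weight
rows = rows - 19

weight = weight + weight % weight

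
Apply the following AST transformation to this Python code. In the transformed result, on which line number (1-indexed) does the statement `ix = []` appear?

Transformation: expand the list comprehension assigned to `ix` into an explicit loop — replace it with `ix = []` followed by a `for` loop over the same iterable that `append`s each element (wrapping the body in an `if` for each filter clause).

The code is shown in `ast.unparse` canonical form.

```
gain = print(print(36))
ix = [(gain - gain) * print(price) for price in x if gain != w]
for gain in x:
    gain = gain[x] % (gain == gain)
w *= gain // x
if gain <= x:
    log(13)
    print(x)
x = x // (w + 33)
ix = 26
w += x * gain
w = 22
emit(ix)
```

2

Transformed code:
gain = print(print(36))
ix = []
for price in x:
    if gain != w:
        ix.append((gain - gain) * print(price))
for gain in x:
    gain = gain[x] % (gain == gain)
w *= gain // x
if gain <= x:
    log(13)
    print(x)
x = x // (w + 33)
ix = 26
w += x * gain
w = 22
emit(ix)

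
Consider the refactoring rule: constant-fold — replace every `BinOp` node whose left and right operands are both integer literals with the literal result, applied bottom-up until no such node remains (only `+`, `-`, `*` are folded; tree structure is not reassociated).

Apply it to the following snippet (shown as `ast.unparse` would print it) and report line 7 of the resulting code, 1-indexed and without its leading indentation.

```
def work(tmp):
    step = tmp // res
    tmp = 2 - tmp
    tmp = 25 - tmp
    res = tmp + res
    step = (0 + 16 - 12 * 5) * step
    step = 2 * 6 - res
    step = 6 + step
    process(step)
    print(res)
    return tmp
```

step = 12 - res

Transformed code:
def work(tmp):
    step = tmp // res
    tmp = 2 - tmp
    tmp = 25 - tmp
    res = tmp + res
    step = -44 * step
    step = 12 - res
    step = 6 + step
    process(step)
    print(res)
    return tmp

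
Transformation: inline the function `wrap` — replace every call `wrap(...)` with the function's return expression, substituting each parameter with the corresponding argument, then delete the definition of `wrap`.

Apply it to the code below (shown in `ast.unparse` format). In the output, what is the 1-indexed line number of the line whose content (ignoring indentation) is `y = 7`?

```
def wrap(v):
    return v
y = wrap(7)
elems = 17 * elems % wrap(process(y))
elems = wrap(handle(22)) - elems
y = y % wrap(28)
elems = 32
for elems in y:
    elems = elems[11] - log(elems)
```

Transformed code:
y = 7
elems = 17 * elems % process(y)
elems = handle(22) - elems
y = y % 28
elems = 32
for elems in y:
    elems = elems[11] - log(elems)

1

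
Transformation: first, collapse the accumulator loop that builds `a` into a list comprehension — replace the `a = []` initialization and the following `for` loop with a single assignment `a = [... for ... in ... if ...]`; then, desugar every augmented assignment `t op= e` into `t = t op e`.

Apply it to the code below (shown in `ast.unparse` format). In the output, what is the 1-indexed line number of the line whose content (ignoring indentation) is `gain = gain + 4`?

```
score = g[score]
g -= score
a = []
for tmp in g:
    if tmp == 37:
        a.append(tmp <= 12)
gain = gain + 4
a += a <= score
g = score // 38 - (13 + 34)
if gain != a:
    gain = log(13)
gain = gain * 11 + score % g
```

Transformed code:
score = g[score]
g = g - score
a = [tmp <= 12 for tmp in g if tmp == 37]
gain = gain + 4
a = a + (a <= score)
g = score // 38 - (13 + 34)
if gain != a:
    gain = log(13)
gain = gain * 11 + score % g

4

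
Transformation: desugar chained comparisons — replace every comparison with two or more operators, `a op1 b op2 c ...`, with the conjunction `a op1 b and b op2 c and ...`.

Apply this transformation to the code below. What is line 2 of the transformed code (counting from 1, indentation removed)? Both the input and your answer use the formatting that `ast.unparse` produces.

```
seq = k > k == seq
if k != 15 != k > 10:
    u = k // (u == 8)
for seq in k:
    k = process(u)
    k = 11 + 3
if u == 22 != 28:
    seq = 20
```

Transformed code:
seq = k > k and k == seq
if k != 15 and 15 != k and (k > 10):
    u = k // (u == 8)
for seq in k:
    k = process(u)
    k = 11 + 3
if u == 22 and 22 != 28:
    seq = 20

if k != 15 and 15 != k and (k > 10):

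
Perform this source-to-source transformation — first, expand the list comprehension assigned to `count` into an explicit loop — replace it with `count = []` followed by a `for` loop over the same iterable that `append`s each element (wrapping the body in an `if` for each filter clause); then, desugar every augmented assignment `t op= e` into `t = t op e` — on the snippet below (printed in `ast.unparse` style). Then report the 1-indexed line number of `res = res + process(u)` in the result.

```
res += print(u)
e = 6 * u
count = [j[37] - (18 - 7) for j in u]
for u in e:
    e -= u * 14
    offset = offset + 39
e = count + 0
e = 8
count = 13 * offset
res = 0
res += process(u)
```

Transformed code:
res = res + print(u)
e = 6 * u
count = []
for j in u:
    count.append(j[37] - (18 - 7))
for u in e:
    e = e - u * 14
    offset = offset + 39
e = count + 0
e = 8
count = 13 * offset
res = 0
res = res + process(u)

13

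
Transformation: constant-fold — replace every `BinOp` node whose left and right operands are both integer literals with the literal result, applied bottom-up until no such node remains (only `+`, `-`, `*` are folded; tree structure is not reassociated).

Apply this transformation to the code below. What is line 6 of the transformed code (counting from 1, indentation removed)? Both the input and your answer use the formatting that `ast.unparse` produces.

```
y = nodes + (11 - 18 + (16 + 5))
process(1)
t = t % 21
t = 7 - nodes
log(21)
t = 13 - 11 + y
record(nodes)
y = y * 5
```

Transformed code:
y = nodes + 14
process(1)
t = t % 21
t = 7 - nodes
log(21)
t = 2 + y
record(nodes)
y = y * 5

t = 2 + y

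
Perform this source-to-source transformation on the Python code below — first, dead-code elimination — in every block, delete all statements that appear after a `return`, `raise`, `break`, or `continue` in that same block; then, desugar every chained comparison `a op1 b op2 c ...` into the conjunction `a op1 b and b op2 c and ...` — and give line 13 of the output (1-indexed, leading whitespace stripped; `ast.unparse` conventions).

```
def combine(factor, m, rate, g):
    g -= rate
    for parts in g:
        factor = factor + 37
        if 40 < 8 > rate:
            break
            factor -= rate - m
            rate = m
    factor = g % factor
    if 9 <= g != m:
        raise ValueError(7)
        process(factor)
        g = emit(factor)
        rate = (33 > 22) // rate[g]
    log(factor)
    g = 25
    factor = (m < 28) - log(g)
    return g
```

return g

Transformed code:
def combine(factor, m, rate, g):
    g -= rate
    for parts in g:
        factor = factor + 37
        if 40 < 8 and 8 > rate:
            break
    factor = g % factor
    if 9 <= g and g != m:
        raise ValueError(7)
    log(factor)
    g = 25
    factor = (m < 28) - log(g)
    return g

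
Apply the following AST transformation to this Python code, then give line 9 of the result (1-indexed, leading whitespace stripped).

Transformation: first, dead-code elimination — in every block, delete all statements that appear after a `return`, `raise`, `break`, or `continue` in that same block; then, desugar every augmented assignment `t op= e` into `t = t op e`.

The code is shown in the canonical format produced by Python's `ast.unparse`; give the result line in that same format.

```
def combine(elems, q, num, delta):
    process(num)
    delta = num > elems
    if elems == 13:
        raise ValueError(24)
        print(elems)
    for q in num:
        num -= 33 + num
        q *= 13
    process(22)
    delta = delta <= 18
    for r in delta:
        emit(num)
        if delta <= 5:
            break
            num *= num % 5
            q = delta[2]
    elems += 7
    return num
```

process(22)

Transformed code:
def combine(elems, q, num, delta):
    process(num)
    delta = num > elems
    if elems == 13:
        raise ValueError(24)
    for q in num:
        num = num - (33 + num)
        q = q * 13
    process(22)
    delta = delta <= 18
    for r in delta:
        emit(num)
        if delta <= 5:
            break
    elems = elems + 7
    return num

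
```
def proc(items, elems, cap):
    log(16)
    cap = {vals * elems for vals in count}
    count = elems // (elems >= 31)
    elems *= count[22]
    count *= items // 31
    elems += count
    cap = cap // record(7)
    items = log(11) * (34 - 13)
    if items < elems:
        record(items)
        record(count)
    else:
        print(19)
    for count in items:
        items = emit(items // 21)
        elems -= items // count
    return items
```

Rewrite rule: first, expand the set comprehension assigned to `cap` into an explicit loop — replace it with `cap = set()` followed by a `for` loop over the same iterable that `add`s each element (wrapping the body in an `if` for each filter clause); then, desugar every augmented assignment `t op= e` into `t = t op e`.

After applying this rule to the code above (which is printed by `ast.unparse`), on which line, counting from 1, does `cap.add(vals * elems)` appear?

Transformed code:
def proc(items, elems, cap):
    log(16)
    cap = set()
    for vals in count:
        cap.add(vals * elems)
    count = elems // (elems >= 31)
    elems = elems * count[22]
    count = count * (items // 31)
    elems = elems + count
    cap = cap // record(7)
    items = log(11) * (34 - 13)
    if items < elems:
        record(items)
        record(count)
    else:
        print(19)
    for count in items:
        items = emit(items // 21)
        elems = elems - items // count
    return items

5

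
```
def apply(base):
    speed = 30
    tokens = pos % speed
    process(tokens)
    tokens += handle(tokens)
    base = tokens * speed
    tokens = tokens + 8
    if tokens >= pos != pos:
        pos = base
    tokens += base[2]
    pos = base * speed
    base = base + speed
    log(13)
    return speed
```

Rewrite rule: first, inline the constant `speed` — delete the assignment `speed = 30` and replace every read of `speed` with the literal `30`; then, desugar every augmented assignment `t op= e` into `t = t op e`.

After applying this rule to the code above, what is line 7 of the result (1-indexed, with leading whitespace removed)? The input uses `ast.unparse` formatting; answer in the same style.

if tokens >= pos != pos:

Transformed code:
def apply(base):
    tokens = pos % 30
    process(tokens)
    tokens = tokens + handle(tokens)
    base = tokens * 30
    tokens = tokens + 8
    if tokens >= pos != pos:
        pos = base
    tokens = tokens + base[2]
    pos = base * 30
    base = base + 30
    log(13)
    return 30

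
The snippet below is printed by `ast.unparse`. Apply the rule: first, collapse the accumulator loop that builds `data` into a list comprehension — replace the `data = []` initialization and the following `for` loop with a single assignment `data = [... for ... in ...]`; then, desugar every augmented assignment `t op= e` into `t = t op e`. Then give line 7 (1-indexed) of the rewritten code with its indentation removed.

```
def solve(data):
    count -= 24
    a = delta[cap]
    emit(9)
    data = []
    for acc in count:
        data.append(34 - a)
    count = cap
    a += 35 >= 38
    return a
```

Transformed code:
def solve(data):
    count = count - 24
    a = delta[cap]
    emit(9)
    data = [34 - a for acc in count]
    count = cap
    a = a + (35 >= 38)
    return a

a = a + (35 >= 38)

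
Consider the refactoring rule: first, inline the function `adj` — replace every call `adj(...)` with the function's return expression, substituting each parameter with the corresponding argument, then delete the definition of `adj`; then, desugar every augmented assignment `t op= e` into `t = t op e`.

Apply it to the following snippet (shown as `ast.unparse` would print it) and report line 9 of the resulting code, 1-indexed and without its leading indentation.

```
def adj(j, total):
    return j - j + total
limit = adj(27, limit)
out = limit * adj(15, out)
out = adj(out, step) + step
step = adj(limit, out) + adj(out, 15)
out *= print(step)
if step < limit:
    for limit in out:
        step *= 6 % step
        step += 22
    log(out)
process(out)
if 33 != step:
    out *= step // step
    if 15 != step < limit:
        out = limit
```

step = step + 22

Transformed code:
limit = 27 - 27 + limit
out = limit * (15 - 15 + out)
out = out - out + step + step
step = limit - limit + out + (out - out + 15)
out = out * print(step)
if step < limit:
    for limit in out:
        step = step * (6 % step)
        step = step + 22
    log(out)
process(out)
if 33 != step:
    out = out * (step // step)
    if 15 != step < limit:
        out = limit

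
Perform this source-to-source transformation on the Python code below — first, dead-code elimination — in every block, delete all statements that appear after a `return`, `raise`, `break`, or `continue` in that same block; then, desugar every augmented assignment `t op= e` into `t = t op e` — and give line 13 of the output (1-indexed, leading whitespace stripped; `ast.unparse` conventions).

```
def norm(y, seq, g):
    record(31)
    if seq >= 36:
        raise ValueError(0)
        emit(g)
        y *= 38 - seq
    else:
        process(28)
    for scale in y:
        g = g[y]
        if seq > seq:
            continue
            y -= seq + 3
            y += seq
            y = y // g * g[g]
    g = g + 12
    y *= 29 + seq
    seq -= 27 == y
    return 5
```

seq = seq - (27 == y)

Transformed code:
def norm(y, seq, g):
    record(31)
    if seq >= 36:
        raise ValueError(0)
    else:
        process(28)
    for scale in y:
        g = g[y]
        if seq > seq:
            continue
    g = g + 12
    y = y * (29 + seq)
    seq = seq - (27 == y)
    return 5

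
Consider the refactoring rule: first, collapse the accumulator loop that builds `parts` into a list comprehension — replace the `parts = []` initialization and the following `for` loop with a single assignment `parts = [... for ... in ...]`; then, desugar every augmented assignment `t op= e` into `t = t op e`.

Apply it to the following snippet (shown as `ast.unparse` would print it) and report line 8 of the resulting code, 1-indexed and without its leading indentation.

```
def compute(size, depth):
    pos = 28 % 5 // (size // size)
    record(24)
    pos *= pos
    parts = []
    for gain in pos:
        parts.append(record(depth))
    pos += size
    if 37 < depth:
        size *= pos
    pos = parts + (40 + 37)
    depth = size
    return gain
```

Transformed code:
def compute(size, depth):
    pos = 28 % 5 // (size // size)
    record(24)
    pos = pos * pos
    parts = [record(depth) for gain in pos]
    pos = pos + size
    if 37 < depth:
        size = size * pos
    pos = parts + (40 + 37)
    depth = size
    return gain

size = size * pos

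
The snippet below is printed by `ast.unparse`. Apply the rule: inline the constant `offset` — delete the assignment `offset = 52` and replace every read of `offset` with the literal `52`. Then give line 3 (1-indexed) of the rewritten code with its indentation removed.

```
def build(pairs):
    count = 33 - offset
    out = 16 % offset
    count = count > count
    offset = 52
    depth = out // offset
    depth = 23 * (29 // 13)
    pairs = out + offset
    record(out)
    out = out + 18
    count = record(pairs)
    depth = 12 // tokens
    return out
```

Transformed code:
def build(pairs):
    count = 33 - 52
    out = 16 % 52
    count = count > count
    depth = out // 52
    depth = 23 * (29 // 13)
    pairs = out + 52
    record(out)
    out = out + 18
    count = record(pairs)
    depth = 12 // tokens
    return out

out = 16 % 52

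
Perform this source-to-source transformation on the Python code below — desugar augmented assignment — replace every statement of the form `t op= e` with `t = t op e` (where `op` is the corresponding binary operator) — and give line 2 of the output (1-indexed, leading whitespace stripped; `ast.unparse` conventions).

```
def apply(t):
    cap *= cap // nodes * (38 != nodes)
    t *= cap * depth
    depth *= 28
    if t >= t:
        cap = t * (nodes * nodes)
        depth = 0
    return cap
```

cap = cap * (cap // nodes * (38 != nodes))

Transformed code:
def apply(t):
    cap = cap * (cap // nodes * (38 != nodes))
    t = t * (cap * depth)
    depth = depth * 28
    if t >= t:
        cap = t * (nodes * nodes)
        depth = 0
    return cap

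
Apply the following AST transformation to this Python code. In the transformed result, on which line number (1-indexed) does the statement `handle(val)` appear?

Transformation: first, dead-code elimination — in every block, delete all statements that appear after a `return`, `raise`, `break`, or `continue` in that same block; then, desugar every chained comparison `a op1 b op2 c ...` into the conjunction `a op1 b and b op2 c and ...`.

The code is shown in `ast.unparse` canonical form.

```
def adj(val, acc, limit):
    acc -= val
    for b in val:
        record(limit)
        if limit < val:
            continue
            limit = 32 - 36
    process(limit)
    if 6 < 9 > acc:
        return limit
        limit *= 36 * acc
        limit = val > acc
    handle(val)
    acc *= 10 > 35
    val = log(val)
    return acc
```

10

Transformed code:
def adj(val, acc, limit):
    acc -= val
    for b in val:
        record(limit)
        if limit < val:
            continue
    process(limit)
    if 6 < 9 and 9 > acc:
        return limit
    handle(val)
    acc *= 10 > 35
    val = log(val)
    return acc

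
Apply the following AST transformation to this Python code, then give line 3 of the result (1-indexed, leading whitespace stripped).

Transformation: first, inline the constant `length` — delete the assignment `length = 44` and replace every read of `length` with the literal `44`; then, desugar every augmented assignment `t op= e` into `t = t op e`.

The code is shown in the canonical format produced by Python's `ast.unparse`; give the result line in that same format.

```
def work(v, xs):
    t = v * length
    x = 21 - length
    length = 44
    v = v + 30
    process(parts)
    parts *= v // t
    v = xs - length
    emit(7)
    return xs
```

Transformed code:
def work(v, xs):
    t = v * 44
    x = 21 - 44
    v = v + 30
    process(parts)
    parts = parts * (v // t)
    v = xs - 44
    emit(7)
    return xs

x = 21 - 44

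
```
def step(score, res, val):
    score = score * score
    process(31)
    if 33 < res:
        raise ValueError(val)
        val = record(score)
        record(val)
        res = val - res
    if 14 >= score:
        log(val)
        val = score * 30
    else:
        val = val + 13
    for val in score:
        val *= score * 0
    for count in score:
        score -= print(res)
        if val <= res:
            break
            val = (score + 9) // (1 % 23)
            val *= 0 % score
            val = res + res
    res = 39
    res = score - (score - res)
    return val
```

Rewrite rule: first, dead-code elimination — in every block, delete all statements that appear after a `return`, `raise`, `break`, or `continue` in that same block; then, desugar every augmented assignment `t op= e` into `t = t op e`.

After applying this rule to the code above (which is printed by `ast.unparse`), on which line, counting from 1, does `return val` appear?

Transformed code:
def step(score, res, val):
    score = score * score
    process(31)
    if 33 < res:
        raise ValueError(val)
    if 14 >= score:
        log(val)
        val = score * 30
    else:
        val = val + 13
    for val in score:
        val = val * (score * 0)
    for count in score:
        score = score - print(res)
        if val <= res:
            break
    res = 39
    res = score - (score - res)
    return val

19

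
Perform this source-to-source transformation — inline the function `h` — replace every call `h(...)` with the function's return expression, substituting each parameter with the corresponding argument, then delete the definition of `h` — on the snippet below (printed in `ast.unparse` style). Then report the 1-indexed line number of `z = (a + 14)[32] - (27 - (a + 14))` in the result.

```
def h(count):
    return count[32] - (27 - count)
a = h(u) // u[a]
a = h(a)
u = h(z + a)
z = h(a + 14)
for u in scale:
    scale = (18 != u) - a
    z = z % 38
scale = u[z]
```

4

Transformed code:
a = (u[32] - (27 - u)) // u[a]
a = a[32] - (27 - a)
u = (z + a)[32] - (27 - (z + a))
z = (a + 14)[32] - (27 - (a + 14))
for u in scale:
    scale = (18 != u) - a
    z = z % 38
scale = u[z]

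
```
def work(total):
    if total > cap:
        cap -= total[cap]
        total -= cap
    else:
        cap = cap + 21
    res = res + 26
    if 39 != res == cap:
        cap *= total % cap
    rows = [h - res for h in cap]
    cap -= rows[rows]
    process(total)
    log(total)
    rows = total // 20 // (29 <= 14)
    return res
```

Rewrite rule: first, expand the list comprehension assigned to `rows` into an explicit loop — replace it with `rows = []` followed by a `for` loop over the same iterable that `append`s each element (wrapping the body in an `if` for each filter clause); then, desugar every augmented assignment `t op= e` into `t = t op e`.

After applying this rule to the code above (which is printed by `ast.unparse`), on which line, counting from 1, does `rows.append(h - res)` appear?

12

Transformed code:
def work(total):
    if total > cap:
        cap = cap - total[cap]
        total = total - cap
    else:
        cap = cap + 21
    res = res + 26
    if 39 != res == cap:
        cap = cap * (total % cap)
    rows = []
    for h in cap:
        rows.append(h - res)
    cap = cap - rows[rows]
    process(total)
    log(total)
    rows = total // 20 // (29 <= 14)
    return res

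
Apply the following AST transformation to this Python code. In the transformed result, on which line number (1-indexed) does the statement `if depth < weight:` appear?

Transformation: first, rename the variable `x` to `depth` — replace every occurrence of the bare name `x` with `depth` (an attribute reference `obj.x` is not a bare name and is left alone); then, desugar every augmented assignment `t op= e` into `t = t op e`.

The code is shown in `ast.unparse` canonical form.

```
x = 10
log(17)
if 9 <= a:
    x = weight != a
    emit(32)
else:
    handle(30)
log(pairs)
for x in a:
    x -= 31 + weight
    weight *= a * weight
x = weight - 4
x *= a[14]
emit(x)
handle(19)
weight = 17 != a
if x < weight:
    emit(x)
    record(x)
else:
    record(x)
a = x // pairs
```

17

Transformed code:
depth = 10
log(17)
if 9 <= a:
    depth = weight != a
    emit(32)
else:
    handle(30)
log(pairs)
for depth in a:
    depth = depth - (31 + weight)
    weight = weight * (a * weight)
depth = weight - 4
depth = depth * a[14]
emit(depth)
handle(19)
weight = 17 != a
if depth < weight:
    emit(depth)
    record(depth)
else:
    record(depth)
a = depth // pairs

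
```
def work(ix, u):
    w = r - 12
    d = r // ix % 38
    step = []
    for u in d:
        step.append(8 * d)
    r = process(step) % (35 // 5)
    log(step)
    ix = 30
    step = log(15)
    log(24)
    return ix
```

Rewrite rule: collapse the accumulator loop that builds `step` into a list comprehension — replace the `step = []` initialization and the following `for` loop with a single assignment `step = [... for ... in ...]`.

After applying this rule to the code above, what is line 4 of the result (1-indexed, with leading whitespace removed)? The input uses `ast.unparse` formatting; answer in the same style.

Transformed code:
def work(ix, u):
    w = r - 12
    d = r // ix % 38
    step = [8 * d for u in d]
    r = process(step) % (35 // 5)
    log(step)
    ix = 30
    step = log(15)
    log(24)
    return ix

step = [8 * d for u in d]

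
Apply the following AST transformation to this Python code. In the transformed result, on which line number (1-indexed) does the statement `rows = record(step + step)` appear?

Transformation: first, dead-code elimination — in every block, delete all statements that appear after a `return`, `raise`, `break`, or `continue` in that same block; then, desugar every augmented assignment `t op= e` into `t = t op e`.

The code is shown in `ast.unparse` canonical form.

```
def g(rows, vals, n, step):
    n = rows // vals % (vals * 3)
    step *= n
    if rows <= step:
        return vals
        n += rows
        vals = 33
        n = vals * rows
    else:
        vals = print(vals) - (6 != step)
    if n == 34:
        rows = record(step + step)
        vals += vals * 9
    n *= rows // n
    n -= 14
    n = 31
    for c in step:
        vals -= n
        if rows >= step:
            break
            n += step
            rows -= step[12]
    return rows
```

9

Transformed code:
def g(rows, vals, n, step):
    n = rows // vals % (vals * 3)
    step = step * n
    if rows <= step:
        return vals
    else:
        vals = print(vals) - (6 != step)
    if n == 34:
        rows = record(step + step)
        vals = vals + vals * 9
    n = n * (rows // n)
    n = n - 14
    n = 31
    for c in step:
        vals = vals - n
        if rows >= step:
            break
    return rows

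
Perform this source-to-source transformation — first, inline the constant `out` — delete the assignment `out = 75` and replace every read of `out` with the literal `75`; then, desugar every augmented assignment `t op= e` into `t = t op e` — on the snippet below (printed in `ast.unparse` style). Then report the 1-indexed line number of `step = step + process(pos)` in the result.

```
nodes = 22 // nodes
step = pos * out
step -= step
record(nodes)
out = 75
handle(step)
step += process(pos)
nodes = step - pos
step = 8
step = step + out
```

Transformed code:
nodes = 22 // nodes
step = pos * 75
step = step - step
record(nodes)
handle(step)
step = step + process(pos)
nodes = step - pos
step = 8
step = step + 75

6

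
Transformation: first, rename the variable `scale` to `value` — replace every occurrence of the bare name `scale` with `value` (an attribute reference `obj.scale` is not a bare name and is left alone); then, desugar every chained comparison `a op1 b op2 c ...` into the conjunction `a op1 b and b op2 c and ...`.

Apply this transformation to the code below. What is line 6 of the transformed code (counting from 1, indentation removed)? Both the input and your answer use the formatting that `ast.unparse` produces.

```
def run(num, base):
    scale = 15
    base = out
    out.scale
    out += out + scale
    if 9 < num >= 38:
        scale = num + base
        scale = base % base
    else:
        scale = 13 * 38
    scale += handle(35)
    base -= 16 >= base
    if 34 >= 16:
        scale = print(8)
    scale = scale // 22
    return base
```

if 9 < num and num >= 38:

Transformed code:
def run(num, base):
    value = 15
    base = out
    out.scale
    out += out + value
    if 9 < num and num >= 38:
        value = num + base
        value = base % base
    else:
        value = 13 * 38
    value += handle(35)
    base -= 16 >= base
    if 34 >= 16:
        value = print(8)
    value = value // 22
    return base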